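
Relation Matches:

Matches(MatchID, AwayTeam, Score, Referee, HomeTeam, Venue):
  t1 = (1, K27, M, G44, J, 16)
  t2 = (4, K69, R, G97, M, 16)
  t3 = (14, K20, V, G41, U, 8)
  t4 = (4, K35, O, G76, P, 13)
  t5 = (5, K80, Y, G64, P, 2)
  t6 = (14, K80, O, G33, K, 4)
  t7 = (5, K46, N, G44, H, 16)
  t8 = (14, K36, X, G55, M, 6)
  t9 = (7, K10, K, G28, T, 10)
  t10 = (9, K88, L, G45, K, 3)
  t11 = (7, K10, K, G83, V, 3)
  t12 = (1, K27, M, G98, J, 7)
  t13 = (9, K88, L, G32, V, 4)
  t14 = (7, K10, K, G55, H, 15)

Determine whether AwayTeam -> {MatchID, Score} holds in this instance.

AwayTeam=K27: rows 1, 12 → {MatchID,Score} = (1, M), (1, M) ✓
AwayTeam=K69: row 2 → {MatchID,Score} = (4, R) ✓
AwayTeam=K20: row 3 → {MatchID,Score} = (14, V) ✓
AwayTeam=K35: row 4 → {MatchID,Score} = (4, O) ✓
AwayTeam=K80: rows 5, 6 → {MatchID,Score} takes values {(5, Y), (14, O)} — violation
AwayTeam=K46: row 7 → {MatchID,Score} = (5, N) ✓
AwayTeam=K36: row 8 → {MatchID,Score} = (14, X) ✓
AwayTeam=K10: rows 9, 11, 14 → {MatchID,Score} = (7, K), (7, K), (7, K) ✓
AwayTeam=K88: rows 10, 13 → {MatchID,Score} = (9, L), (9, L) ✓
Two rows agree on AwayTeam but differ on {MatchID, Score}, so AwayTeam -> {MatchID, Score} does not hold.

No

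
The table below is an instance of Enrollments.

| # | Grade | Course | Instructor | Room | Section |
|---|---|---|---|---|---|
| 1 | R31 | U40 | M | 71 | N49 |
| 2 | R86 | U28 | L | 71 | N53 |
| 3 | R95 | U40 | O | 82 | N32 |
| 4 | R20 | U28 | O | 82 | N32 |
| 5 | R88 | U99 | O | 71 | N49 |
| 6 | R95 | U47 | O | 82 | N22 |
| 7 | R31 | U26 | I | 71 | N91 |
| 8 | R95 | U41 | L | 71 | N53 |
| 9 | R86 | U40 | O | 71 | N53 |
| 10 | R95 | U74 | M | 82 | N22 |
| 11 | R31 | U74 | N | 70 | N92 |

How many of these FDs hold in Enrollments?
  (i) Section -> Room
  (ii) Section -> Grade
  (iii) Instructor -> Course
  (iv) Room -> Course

1

(i) Section -> Room: every LHS value maps to a single RHS value — holds.
(ii) Section -> Grade: Section=N49: rows 1, 5 → Grade takes values {R31, R88} — violation; Section=N53: rows 2, 8, 9 → Grade takes values {R86, R95} — violation; Section=N32: rows 3, 4 → Grade takes values {R95, R20} — violation — fails.
(iii) Instructor -> Course: Instructor=M: rows 1, 10 → Course takes values {U40, U74} — violation; Instructor=L: rows 2, 8 → Course takes values {U28, U41} — violation; Instructor=O: rows 3, 4, 5, 6, 9 → Course takes values {U40, U28, U99, U47} — violation — fails.
(iv) Room -> Course: Room=71: rows 1, 2, 5, 7, 8, 9 → Course takes values {U40, U28, U99, U26, U41} — violation; Room=82: rows 3, 4, 6, 10 → Course takes values {U40, U28, U47, U74} — violation — fails.
1 of the 4 dependencies holds.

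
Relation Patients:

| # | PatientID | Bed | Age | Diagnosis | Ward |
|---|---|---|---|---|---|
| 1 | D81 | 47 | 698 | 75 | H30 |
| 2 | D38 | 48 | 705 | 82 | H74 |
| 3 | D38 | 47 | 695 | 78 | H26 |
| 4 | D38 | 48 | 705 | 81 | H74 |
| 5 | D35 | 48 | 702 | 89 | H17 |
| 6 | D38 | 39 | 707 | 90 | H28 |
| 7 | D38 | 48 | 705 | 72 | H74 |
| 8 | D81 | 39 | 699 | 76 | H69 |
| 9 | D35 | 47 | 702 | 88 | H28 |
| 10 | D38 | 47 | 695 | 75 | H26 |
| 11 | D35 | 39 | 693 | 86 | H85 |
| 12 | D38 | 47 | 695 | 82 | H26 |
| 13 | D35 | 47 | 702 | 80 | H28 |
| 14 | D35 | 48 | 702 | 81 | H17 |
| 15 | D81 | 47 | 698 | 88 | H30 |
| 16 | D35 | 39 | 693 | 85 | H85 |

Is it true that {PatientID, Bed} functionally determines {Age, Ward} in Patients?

Yes

(PatientID=D81, Bed=47): rows 1, 15 → {Age,Ward} = (698, H30), (698, H30) ✓
(PatientID=D38, Bed=48): rows 2, 4, 7 → {Age,Ward} = (705, H74), (705, H74), (705, H74) ✓
(PatientID=D38, Bed=47): rows 3, 10, 12 → {Age,Ward} = (695, H26), (695, H26), (695, H26) ✓
(PatientID=D35, Bed=48): rows 5, 14 → {Age,Ward} = (702, H17), (702, H17) ✓
(PatientID=D38, Bed=39): row 6 → {Age,Ward} = (707, H28) ✓
(PatientID=D81, Bed=39): row 8 → {Age,Ward} = (699, H69) ✓
(PatientID=D35, Bed=47): rows 9, 13 → {Age,Ward} = (702, H28), (702, H28) ✓
(PatientID=D35, Bed=39): rows 11, 16 → {Age,Ward} = (693, H85), (693, H85) ✓
Every {PatientID, Bed} value is associated with a single {Age, Ward} value, so {PatientID, Bed} -> {Age, Ward} holds.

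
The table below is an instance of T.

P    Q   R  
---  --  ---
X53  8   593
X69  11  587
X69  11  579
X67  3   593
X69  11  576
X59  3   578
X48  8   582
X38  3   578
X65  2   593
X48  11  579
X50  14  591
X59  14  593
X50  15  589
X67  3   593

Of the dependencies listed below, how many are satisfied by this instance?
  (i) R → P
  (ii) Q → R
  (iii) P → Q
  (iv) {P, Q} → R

(i) R → P: R=593: 5 rows → P takes values {X53, X67, X65, X59} — violation; R=579: 2 rows → P takes values {X69, X48} — violation; R=578: 2 rows → P takes values {X59, X38} — violation — fails.
(ii) Q → R: Q=8: 2 rows → R takes values {593, 582} — violation; Q=11: 4 rows → R takes values {587, 579, 576} — violation; Q=3: 4 rows → R takes values {593, 578} — violation; Q=14: 2 rows → R takes values {591, 593} — violation — fails.
(iii) P → Q: P=X59: 2 rows → Q takes values {3, 14} — violation; P=X48: 2 rows → Q takes values {8, 11} — violation; P=X50: 2 rows → Q takes values {14, 15} — violation — fails.
(iv) {P, Q} → R: (P=X69, Q=11): 3 rows → R takes values {587, 579, 576} — violation — fails.
None of the 4 dependencies hold.

0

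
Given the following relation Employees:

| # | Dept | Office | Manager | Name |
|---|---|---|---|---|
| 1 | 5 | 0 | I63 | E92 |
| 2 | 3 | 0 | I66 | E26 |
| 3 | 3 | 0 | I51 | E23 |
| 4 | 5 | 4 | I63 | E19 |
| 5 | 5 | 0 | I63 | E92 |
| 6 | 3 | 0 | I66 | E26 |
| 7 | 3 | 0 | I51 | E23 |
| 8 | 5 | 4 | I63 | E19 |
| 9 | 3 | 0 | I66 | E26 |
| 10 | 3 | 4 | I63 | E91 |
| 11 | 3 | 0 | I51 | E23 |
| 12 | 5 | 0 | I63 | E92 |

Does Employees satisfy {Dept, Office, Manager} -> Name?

Yes

(Dept=5, Office=0, Manager=I63): rows 1, 5, 12 → Name = E92, E92, E92 ✓
(Dept=3, Office=0, Manager=I66): rows 2, 6, 9 → Name = E26, E26, E26 ✓
(Dept=3, Office=0, Manager=I51): rows 3, 7, 11 → Name = E23, E23, E23 ✓
(Dept=5, Office=4, Manager=I63): rows 4, 8 → Name = E19, E19 ✓
(Dept=3, Office=4, Manager=I63): row 10 → Name = E91 ✓
Every {Dept, Office, Manager} value is associated with a single Name value, so {Dept, Office, Manager} -> Name holds.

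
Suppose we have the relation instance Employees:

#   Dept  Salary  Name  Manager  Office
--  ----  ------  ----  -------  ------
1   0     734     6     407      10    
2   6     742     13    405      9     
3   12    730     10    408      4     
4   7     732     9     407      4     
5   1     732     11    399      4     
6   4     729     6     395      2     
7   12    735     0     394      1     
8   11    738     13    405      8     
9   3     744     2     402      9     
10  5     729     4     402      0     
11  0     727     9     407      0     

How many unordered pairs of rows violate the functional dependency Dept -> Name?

2

Dept=0: violating pairs (1,11) — 1 pair.
Dept=12: violating pairs (3,7) — 1 pair.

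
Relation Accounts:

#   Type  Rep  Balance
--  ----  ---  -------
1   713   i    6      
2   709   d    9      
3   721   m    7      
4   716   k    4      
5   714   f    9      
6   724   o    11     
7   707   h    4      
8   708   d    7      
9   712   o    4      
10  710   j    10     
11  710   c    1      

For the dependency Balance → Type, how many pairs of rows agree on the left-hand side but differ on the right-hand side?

Balance=9: violating pairs (2,5) — 1 pair.
Balance=7: violating pairs (3,8) — 1 pair.
Balance=4: violating pairs (4,7), (4,9), (7,9) — 3 pairs.

5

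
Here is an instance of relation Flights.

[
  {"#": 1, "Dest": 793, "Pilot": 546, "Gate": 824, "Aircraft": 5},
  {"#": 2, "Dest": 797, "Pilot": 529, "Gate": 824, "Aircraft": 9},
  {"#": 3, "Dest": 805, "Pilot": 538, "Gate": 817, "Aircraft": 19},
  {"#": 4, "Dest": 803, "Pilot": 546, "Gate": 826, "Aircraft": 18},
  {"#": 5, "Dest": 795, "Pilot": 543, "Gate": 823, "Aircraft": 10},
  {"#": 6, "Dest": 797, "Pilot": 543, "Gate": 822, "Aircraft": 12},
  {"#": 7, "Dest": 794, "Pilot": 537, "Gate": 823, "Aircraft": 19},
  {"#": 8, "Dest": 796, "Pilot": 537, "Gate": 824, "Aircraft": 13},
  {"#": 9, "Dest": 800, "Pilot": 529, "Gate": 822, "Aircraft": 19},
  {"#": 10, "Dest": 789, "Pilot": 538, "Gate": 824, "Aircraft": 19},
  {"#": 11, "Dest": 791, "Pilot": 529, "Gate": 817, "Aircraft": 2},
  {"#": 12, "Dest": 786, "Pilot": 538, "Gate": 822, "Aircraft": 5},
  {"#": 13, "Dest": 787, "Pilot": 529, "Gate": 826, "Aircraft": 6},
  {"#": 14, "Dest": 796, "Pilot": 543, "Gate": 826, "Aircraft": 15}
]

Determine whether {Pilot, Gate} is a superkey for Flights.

Yes

All 14 rows have distinct {Pilot, Gate} values, so {Pilot, Gate} → (all attributes) holds and {Pilot, Gate} is a superkey.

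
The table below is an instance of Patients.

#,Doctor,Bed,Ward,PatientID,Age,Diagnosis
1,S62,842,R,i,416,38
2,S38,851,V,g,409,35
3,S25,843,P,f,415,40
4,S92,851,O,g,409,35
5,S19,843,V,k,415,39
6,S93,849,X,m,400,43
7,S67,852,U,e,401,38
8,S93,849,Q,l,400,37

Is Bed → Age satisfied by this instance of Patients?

Bed=842: row 1 → Age = 416 ✓
Bed=851: rows 2, 4 → Age = 409, 409 ✓
Bed=843: rows 3, 5 → Age = 415, 415 ✓
Bed=849: rows 6, 8 → Age = 400, 400 ✓
Bed=852: row 7 → Age = 401 ✓
Every Bed value is associated with a single Age value, so Bed → Age holds.

Yes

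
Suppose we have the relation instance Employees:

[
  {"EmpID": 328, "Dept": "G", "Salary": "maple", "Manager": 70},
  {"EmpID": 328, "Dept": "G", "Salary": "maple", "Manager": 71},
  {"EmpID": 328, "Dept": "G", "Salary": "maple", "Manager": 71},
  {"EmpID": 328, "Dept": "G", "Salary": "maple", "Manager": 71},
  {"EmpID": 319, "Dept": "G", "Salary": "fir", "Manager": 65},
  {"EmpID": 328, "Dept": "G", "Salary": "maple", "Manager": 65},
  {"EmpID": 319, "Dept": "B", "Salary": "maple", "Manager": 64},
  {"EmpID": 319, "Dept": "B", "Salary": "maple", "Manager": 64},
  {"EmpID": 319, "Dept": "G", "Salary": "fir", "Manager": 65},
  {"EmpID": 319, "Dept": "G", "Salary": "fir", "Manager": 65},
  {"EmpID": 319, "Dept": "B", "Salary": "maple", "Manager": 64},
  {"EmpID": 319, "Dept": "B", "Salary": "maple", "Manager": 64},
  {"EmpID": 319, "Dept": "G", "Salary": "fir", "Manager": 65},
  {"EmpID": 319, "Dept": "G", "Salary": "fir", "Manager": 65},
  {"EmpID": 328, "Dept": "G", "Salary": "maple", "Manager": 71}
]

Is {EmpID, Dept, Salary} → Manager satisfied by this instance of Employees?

(EmpID=328, Dept=G, Salary=maple): 6 rows → Manager takes values {70, 71, 65} — violation
(EmpID=319, Dept=G, Salary=fir): 5 rows → Manager = 65, 65, 65, 65, 65 ✓
(EmpID=319, Dept=B, Salary=maple): 4 rows → Manager = 64, 64, 64, 64 ✓
Two rows agree on {EmpID, Dept, Salary} but differ on Manager, so {EmpID, Dept, Salary} → Manager does not hold.

No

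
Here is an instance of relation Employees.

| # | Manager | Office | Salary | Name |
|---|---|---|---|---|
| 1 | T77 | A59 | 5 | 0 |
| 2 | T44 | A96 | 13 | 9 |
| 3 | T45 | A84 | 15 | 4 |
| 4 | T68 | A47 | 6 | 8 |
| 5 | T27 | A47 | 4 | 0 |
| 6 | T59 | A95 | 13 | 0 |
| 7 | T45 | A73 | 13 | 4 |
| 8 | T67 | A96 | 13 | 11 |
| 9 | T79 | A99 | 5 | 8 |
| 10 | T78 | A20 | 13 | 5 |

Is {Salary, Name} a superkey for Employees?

All 10 rows have distinct {Salary, Name} values, so {Salary, Name} → (all attributes) holds and {Salary, Name} is a superkey.

Yes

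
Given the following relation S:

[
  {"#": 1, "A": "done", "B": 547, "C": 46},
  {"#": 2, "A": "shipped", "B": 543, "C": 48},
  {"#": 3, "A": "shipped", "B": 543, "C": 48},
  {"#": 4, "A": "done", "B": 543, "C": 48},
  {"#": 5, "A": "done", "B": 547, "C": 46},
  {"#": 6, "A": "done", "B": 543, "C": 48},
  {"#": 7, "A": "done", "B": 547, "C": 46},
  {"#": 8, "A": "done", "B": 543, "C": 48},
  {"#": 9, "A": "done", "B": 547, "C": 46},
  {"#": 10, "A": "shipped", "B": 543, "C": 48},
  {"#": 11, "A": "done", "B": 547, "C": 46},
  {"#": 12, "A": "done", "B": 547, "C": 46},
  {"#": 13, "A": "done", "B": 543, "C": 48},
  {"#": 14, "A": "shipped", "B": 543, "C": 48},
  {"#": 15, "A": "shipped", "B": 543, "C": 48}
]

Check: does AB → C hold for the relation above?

(A=done, B=547): rows 1, 5, 7, 9, 11, 12 → C = 46, 46, 46, 46, 46, 46 ✓
(A=shipped, B=543): rows 2, 3, 10, 14, 15 → C = 48, 48, 48, 48, 48 ✓
(A=done, B=543): rows 4, 6, 8, 13 → C = 48, 48, 48, 48 ✓
Every AB value is associated with a single C value, so AB → C holds.

Yes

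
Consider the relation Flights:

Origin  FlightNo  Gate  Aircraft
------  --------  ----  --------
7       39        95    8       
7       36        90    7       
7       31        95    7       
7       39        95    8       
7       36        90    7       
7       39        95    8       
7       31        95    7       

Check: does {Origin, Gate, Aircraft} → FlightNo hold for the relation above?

Yes

(Origin=7, Gate=95, Aircraft=8): 3 rows → FlightNo = 39, 39, 39 ✓
(Origin=7, Gate=90, Aircraft=7): 2 rows → FlightNo = 36, 36 ✓
(Origin=7, Gate=95, Aircraft=7): 2 rows → FlightNo = 31, 31 ✓
Every {Origin, Gate, Aircraft} value is associated with a single FlightNo value, so {Origin, Gate, Aircraft} → FlightNo holds.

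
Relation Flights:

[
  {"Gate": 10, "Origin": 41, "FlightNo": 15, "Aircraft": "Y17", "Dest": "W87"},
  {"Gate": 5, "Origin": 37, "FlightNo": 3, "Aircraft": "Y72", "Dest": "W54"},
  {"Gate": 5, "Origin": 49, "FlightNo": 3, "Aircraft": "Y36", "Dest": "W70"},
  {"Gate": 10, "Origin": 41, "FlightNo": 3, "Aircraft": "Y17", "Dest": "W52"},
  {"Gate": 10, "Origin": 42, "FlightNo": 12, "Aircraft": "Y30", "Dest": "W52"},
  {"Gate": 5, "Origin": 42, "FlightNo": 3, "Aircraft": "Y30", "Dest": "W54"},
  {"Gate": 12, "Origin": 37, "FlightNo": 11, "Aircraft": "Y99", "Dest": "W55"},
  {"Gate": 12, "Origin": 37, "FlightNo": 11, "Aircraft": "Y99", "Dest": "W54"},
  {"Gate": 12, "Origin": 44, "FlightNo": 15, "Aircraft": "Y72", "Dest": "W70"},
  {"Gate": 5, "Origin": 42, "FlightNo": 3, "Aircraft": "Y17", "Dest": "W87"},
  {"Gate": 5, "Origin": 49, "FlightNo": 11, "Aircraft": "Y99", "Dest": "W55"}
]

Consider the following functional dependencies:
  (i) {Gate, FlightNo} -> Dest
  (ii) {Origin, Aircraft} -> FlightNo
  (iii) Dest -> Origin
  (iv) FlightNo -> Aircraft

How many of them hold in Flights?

(i) {Gate, FlightNo} -> Dest: (Gate=5, FlightNo=3): 4 rows → Dest takes values {W54, W70, W87} — violation; (Gate=12, FlightNo=11): 2 rows → Dest takes values {W55, W54} — violation — fails.
(ii) {Origin, Aircraft} -> FlightNo: (Origin=41, Aircraft=Y17): 2 rows → FlightNo takes values {15, 3} — violation; (Origin=42, Aircraft=Y30): 2 rows → FlightNo takes values {12, 3} — violation — fails.
(iii) Dest -> Origin: Dest=W87: 2 rows → Origin takes values {41, 42} — violation; Dest=W54: 3 rows → Origin takes values {37, 42} — violation; Dest=W70: 2 rows → Origin takes values {49, 44} — violation; Dest=W52: 2 rows → Origin takes values {41, 42} — violation; Dest=W55: 2 rows → Origin takes values {37, 49} — violation — fails.
(iv) FlightNo -> Aircraft: FlightNo=15: 2 rows → Aircraft takes values {Y17, Y72} — violation; FlightNo=3: 5 rows → Aircraft takes values {Y72, Y36, Y17, Y30} — violation — fails.
None of the 4 dependencies hold.

0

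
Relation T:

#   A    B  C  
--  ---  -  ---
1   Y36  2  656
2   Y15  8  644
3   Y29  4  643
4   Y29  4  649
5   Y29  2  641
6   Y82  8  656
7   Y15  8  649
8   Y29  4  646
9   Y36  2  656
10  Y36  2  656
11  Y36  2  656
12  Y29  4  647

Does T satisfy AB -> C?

(A=Y36, B=2): rows 1, 9, 10, 11 → C = 656, 656, 656, 656 ✓
(A=Y15, B=8): rows 2, 7 → C takes values {644, 649} — violation
(A=Y29, B=4): rows 3, 4, 8, 12 → C takes values {643, 649, 646, 647} — violation
(A=Y29, B=2): row 5 → C = 641 ✓
(A=Y82, B=8): row 6 → C = 656 ✓
Two rows agree on AB but differ on C, so AB -> C does not hold.

No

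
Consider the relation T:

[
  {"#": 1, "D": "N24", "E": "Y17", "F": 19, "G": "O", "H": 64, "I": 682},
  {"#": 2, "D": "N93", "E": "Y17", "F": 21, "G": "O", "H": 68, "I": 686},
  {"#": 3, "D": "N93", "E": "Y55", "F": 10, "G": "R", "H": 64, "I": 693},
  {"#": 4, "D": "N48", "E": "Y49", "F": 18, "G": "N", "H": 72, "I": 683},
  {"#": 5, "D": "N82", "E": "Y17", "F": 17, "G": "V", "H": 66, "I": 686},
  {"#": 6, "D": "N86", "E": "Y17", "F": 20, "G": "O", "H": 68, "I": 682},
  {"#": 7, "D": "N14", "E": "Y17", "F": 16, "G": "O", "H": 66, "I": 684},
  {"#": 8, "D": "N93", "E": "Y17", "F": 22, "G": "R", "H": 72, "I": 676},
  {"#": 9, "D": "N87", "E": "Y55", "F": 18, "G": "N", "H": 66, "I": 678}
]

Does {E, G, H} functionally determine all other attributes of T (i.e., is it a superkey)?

No

Rows 2 and 6 have the same {E, G, H} value (E=Y17, G=O, H=68) but are distinct tuples, so {E, G, H} does not determine every attribute — not a superkey.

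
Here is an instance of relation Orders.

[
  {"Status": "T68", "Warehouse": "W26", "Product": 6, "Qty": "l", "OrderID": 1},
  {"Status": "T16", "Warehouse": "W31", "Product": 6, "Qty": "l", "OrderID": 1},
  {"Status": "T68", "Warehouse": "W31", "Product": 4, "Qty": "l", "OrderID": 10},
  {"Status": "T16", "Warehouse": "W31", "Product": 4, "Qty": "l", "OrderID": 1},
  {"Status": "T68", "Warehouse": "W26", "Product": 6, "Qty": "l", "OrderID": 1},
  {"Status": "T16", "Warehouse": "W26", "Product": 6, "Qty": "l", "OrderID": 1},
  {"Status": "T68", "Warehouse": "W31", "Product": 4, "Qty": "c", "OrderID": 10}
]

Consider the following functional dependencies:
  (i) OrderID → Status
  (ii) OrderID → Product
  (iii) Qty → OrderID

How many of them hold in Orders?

(i) OrderID → Status: OrderID=1: 5 rows → Status takes values {T68, T16} — violation — fails.
(ii) OrderID → Product: OrderID=1: 5 rows → Product takes values {6, 4} — violation — fails.
(iii) Qty → OrderID: Qty=l: 6 rows → OrderID takes values {1, 10} — violation — fails.
None of the 3 dependencies hold.

0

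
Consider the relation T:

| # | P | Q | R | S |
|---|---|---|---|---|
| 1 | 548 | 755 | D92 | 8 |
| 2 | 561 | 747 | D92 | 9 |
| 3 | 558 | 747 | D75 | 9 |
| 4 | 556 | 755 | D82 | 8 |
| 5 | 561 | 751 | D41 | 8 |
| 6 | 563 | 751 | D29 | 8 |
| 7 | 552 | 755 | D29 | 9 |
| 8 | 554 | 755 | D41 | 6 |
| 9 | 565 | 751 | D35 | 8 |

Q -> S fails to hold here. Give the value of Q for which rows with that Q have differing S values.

755

Q=755: rows 1, 4, 7, 8 → S takes values {8, 9, 6} — violation
Q=747: rows 2, 3 → S = 9, 9 ✓
Q=751: rows 5, 6, 9 → S = 8, 8, 8 ✓
The only Q value with inconsistent S is Q=755.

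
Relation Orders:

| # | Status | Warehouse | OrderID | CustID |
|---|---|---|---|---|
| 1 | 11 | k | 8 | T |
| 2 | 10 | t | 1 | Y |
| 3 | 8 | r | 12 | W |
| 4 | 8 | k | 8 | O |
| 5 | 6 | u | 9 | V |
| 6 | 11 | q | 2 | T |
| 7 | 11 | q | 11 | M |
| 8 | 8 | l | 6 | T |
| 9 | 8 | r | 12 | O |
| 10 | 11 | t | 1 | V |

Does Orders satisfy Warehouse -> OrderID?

Warehouse=k: rows 1, 4 → OrderID = 8, 8 ✓
Warehouse=t: rows 2, 10 → OrderID = 1, 1 ✓
Warehouse=r: rows 3, 9 → OrderID = 12, 12 ✓
Warehouse=u: row 5 → OrderID = 9 ✓
Warehouse=q: rows 6, 7 → OrderID takes values {2, 11} — violation
Warehouse=l: row 8 → OrderID = 6 ✓
Two rows agree on Warehouse but differ on OrderID, so Warehouse -> OrderID does not hold.

No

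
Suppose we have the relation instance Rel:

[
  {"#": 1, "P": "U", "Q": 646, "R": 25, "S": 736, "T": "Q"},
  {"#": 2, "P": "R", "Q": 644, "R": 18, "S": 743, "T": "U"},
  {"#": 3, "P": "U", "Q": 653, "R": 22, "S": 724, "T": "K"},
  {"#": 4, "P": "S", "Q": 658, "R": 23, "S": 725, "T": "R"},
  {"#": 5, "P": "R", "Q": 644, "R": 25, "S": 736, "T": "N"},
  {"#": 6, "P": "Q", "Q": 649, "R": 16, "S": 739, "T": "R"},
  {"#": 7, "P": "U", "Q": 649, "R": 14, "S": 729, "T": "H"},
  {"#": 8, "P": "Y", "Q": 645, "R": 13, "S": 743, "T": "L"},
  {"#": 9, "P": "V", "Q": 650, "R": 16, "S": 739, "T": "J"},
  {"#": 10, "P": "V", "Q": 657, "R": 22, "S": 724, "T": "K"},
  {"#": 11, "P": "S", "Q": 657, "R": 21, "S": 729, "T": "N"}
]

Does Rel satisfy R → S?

R=25: rows 1, 5 → S = 736, 736 ✓
R=18: row 2 → S = 743 ✓
R=22: rows 3, 10 → S = 724, 724 ✓
R=23: row 4 → S = 725 ✓
R=16: rows 6, 9 → S = 739, 739 ✓
R=14: row 7 → S = 729 ✓
R=13: row 8 → S = 743 ✓
R=21: row 11 → S = 729 ✓
Every R value is associated with a single S value, so R → S holds.

Yes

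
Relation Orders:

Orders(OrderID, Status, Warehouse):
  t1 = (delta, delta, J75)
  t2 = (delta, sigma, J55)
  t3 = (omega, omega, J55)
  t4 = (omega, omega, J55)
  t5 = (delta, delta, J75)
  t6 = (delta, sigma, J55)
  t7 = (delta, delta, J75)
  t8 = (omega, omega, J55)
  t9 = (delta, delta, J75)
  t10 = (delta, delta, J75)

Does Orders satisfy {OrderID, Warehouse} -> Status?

(OrderID=delta, Warehouse=J75): rows 1, 5, 7, 9, 10 → Status = delta, delta, delta, delta, delta ✓
(OrderID=delta, Warehouse=J55): rows 2, 6 → Status = sigma, sigma ✓
(OrderID=omega, Warehouse=J55): rows 3, 4, 8 → Status = omega, omega, omega ✓
Every {OrderID, Warehouse} value is associated with a single Status value, so {OrderID, Warehouse} -> Status holds.

Yes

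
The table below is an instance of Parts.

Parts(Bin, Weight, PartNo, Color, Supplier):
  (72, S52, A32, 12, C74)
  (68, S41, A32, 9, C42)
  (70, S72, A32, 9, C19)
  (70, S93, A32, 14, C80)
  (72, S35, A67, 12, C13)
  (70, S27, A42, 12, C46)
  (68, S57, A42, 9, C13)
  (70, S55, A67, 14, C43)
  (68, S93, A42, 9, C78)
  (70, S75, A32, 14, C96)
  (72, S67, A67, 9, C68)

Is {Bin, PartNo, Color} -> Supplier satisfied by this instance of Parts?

(Bin=72, PartNo=A32, Color=12): 1 row → Supplier = C74 ✓
(Bin=68, PartNo=A32, Color=9): 1 row → Supplier = C42 ✓
(Bin=70, PartNo=A32, Color=9): 1 row → Supplier = C19 ✓
(Bin=70, PartNo=A32, Color=14): 2 rows → Supplier takes values {C80, C96} — violation
(Bin=72, PartNo=A67, Color=12): 1 row → Supplier = C13 ✓
(Bin=70, PartNo=A42, Color=12): 1 row → Supplier = C46 ✓
(Bin=68, PartNo=A42, Color=9): 2 rows → Supplier takes values {C13, C78} — violation
(Bin=70, PartNo=A67, Color=14): 1 row → Supplier = C43 ✓
(Bin=72, PartNo=A67, Color=9): 1 row → Supplier = C68 ✓
Two rows agree on {Bin, PartNo, Color} but differ on Supplier, so {Bin, PartNo, Color} -> Supplier does not hold.

No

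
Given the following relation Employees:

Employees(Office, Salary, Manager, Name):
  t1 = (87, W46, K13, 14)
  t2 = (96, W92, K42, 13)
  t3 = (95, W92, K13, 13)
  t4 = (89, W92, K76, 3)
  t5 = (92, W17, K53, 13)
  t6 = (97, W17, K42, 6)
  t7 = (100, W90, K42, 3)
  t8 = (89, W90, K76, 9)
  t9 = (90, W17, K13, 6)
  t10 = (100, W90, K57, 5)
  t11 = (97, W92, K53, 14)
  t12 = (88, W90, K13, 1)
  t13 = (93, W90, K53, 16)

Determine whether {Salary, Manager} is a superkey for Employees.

Yes

All 13 rows have distinct {Salary, Manager} values, so {Salary, Manager} → (all attributes) holds and {Salary, Manager} is a superkey.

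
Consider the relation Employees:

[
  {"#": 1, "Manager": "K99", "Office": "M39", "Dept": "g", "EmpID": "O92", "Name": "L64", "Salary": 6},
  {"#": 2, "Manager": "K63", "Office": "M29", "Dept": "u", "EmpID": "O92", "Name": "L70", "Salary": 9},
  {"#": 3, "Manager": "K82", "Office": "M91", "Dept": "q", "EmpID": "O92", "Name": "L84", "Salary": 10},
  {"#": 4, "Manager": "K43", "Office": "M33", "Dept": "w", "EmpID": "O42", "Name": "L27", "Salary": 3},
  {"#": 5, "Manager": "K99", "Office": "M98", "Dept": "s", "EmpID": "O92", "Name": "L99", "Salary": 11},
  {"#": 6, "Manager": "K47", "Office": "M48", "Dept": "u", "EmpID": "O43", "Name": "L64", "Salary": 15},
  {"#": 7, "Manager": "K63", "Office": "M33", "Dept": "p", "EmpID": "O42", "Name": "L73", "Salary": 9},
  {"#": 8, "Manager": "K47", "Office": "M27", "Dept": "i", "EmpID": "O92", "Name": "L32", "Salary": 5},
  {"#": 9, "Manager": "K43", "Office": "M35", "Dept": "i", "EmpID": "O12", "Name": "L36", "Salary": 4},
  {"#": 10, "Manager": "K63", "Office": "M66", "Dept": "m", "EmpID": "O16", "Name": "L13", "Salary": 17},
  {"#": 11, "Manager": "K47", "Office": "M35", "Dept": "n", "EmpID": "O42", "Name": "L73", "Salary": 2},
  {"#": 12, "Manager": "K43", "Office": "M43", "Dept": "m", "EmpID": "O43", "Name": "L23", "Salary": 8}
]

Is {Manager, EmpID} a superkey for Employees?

No

Rows 1 and 5 have the same {Manager, EmpID} value (Manager=K99, EmpID=O92) but are distinct tuples, so {Manager, EmpID} does not determine every attribute — not a superkey.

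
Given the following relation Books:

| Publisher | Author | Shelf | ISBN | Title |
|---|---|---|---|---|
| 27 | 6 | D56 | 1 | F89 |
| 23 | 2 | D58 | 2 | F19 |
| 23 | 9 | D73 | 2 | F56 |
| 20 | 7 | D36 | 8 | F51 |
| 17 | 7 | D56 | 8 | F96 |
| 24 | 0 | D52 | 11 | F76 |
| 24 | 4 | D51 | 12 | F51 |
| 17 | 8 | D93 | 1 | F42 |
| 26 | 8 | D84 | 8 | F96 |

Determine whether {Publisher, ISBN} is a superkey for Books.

No

Two distinct rows share (Publisher=23, ISBN=2), so {Publisher, ISBN} does not determine every attribute — not a superkey.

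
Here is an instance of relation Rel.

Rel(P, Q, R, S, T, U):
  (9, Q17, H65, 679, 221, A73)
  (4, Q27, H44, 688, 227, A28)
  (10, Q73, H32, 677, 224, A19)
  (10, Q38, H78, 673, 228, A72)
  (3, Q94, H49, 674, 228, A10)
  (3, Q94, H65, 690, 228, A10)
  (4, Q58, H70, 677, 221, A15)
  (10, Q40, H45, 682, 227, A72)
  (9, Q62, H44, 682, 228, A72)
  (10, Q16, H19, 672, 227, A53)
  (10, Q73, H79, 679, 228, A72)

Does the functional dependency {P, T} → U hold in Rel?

No

(P=9, T=221): 1 row → U = A73 ✓
(P=4, T=227): 1 row → U = A28 ✓
(P=10, T=224): 1 row → U = A19 ✓
(P=10, T=228): 2 rows → U = A72, A72 ✓
(P=3, T=228): 2 rows → U = A10, A10 ✓
(P=4, T=221): 1 row → U = A15 ✓
(P=10, T=227): 2 rows → U takes values {A72, A53} — violation
(P=9, T=228): 1 row → U = A72 ✓
Two rows agree on {P, T} but differ on U, so {P, T} → U does not hold.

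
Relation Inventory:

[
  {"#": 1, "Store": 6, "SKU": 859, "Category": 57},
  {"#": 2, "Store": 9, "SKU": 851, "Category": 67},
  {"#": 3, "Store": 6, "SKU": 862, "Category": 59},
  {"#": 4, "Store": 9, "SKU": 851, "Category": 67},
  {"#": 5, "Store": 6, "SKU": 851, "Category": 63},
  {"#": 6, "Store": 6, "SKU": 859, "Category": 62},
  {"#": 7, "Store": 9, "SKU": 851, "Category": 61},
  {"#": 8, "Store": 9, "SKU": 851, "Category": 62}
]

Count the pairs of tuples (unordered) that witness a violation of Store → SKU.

Store=6: violating pairs (1,3), (1,5), (3,5), (3,6), (5,6) — 5 pairs.
Store=9: all 4 rows agree on SKU — 0 pairs.

5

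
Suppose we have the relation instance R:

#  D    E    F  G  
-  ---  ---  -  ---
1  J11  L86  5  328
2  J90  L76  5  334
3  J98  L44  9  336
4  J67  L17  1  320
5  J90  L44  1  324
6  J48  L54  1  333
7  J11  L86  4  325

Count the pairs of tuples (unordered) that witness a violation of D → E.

1

D=J11: all 2 rows agree on E — 0 pairs.
D=J90: violating pairs (2,5) — 1 pair.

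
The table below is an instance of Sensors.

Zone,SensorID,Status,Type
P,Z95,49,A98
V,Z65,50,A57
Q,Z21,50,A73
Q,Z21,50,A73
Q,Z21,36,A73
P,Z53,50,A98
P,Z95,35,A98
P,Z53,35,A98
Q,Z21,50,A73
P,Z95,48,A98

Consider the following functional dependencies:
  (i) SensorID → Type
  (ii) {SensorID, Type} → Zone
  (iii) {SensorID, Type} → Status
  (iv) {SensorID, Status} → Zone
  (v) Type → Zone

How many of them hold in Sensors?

4

(i) SensorID → Type: every LHS value maps to a single RHS value — holds.
(ii) {SensorID, Type} → Zone: every LHS value maps to a single RHS value — holds.
(iii) {SensorID, Type} → Status: (SensorID=Z95, Type=A98): 3 rows → Status takes values {49, 35, 48} — violation; (SensorID=Z21, Type=A73): 4 rows → Status takes values {50, 36} — violation; (SensorID=Z53, Type=A98): 2 rows → Status takes values {50, 35} — violation — fails.
(iv) {SensorID, Status} → Zone: every LHS value maps to a single RHS value — holds.
(v) Type → Zone: every LHS value maps to a single RHS value — holds.
4 of the 5 dependencies hold.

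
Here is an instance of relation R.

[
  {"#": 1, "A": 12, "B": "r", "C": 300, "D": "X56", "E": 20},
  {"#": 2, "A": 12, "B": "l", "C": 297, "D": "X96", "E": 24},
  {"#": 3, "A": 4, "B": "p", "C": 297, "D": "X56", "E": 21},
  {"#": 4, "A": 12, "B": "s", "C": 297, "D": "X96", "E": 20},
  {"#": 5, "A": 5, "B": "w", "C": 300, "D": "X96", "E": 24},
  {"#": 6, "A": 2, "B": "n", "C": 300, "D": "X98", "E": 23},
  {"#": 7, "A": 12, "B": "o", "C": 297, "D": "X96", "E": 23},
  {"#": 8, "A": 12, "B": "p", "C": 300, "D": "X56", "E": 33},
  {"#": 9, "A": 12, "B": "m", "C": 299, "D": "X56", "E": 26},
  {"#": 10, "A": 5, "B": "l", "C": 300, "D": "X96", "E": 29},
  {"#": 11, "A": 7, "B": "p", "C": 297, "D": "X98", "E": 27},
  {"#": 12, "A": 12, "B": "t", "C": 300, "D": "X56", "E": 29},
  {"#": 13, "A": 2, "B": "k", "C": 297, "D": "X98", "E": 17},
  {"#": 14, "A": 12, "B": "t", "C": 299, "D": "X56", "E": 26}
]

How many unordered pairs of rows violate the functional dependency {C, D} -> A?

(C=300, D=X56): all 3 rows agree on A — 0 pairs.
(C=297, D=X96): all 3 rows agree on A — 0 pairs.
(C=300, D=X96): all 2 rows agree on A — 0 pairs.
(C=299, D=X56): all 2 rows agree on A — 0 pairs.
(C=297, D=X98): violating pairs (11,13) — 1 pair.

1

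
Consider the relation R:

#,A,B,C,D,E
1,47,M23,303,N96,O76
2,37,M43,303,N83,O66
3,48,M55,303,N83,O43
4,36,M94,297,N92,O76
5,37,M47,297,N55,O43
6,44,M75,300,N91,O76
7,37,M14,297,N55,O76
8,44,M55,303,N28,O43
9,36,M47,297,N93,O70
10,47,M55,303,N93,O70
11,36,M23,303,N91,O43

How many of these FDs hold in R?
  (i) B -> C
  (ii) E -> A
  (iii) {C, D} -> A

(i) B -> C: every LHS value maps to a single RHS value — holds.
(ii) E -> A: E=O76: rows 1, 4, 6, 7 → A takes values {47, 36, 44, 37} — violation; E=O43: rows 3, 5, 8, 11 → A takes values {48, 37, 44, 36} — violation; E=O70: rows 9, 10 → A takes values {36, 47} — violation — fails.
(iii) {C, D} -> A: (C=303, D=N83): rows 2, 3 → A takes values {37, 48} — violation — fails.
1 of the 3 dependencies holds.

1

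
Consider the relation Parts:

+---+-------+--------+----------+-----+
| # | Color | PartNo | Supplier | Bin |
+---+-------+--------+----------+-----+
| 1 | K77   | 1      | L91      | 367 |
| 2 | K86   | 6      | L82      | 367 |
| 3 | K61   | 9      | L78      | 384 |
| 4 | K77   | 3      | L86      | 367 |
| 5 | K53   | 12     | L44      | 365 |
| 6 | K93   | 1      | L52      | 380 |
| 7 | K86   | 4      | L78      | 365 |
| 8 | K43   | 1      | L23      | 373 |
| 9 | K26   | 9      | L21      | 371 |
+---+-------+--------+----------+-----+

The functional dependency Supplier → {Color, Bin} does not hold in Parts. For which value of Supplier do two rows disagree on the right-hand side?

Supplier=L91: row 1 → {Color,Bin} = (K77, 367) ✓
Supplier=L82: row 2 → {Color,Bin} = (K86, 367) ✓
Supplier=L78: rows 3, 7 → {Color,Bin} takes values {(K61, 384), (K86, 365)} — violation
Supplier=L86: row 4 → {Color,Bin} = (K77, 367) ✓
Supplier=L44: row 5 → {Color,Bin} = (K53, 365) ✓
Supplier=L52: row 6 → {Color,Bin} = (K93, 380) ✓
Supplier=L23: row 8 → {Color,Bin} = (K43, 373) ✓
Supplier=L21: row 9 → {Color,Bin} = (K26, 371) ✓
The only Supplier value with inconsistent RHS is Supplier=L78.

L78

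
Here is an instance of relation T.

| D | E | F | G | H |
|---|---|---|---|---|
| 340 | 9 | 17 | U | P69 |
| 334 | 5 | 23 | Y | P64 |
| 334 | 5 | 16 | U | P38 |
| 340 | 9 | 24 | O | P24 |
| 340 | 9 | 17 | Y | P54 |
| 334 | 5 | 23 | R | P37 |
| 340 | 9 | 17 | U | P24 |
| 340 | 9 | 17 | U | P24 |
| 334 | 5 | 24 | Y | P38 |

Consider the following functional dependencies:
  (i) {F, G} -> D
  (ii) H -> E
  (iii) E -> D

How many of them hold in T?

3

(i) {F, G} -> D: every LHS value maps to a single RHS value — holds.
(ii) H -> E: every LHS value maps to a single RHS value — holds.
(iii) E -> D: every LHS value maps to a single RHS value — holds.
3 of the 3 dependencies hold.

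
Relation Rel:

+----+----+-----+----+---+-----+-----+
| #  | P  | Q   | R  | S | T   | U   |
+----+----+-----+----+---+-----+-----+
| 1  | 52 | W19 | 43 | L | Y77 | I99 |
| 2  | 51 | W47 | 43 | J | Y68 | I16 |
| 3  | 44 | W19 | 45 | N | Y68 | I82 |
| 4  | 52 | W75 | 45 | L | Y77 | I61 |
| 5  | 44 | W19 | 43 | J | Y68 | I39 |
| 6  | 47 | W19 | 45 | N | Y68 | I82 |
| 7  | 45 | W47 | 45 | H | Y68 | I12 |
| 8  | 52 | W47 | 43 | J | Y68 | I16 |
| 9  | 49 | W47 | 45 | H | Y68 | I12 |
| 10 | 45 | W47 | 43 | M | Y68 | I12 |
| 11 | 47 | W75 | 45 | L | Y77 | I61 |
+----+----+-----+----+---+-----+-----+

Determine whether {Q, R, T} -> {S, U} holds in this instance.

(Q=W19, R=43, T=Y77): row 1 → {S,U} = (L, I99) ✓
(Q=W47, R=43, T=Y68): rows 2, 8, 10 → {S,U} takes values {(J, I16), (M, I12)} — violation
(Q=W19, R=45, T=Y68): rows 3, 6 → {S,U} = (N, I82), (N, I82) ✓
(Q=W75, R=45, T=Y77): rows 4, 11 → {S,U} = (L, I61), (L, I61) ✓
(Q=W19, R=43, T=Y68): row 5 → {S,U} = (J, I39) ✓
(Q=W47, R=45, T=Y68): rows 7, 9 → {S,U} = (H, I12), (H, I12) ✓
Two rows agree on {Q, R, T} but differ on {S, U}, so {Q, R, T} -> {S, U} does not hold.

No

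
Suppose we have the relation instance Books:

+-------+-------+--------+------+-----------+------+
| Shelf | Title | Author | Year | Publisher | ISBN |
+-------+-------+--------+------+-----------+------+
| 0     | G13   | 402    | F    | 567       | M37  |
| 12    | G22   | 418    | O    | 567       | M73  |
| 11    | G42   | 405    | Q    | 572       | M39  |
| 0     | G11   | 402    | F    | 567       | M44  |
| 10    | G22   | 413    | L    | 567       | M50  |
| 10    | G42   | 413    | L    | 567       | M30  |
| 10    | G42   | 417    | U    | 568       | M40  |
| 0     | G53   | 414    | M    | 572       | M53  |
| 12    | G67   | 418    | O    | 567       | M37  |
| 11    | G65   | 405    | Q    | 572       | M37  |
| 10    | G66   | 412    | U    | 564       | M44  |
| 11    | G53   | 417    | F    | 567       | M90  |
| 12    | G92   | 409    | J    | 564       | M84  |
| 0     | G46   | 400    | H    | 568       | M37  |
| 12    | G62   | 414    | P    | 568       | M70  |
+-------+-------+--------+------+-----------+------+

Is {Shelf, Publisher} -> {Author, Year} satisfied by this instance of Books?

(Shelf=0, Publisher=567): 2 rows → {Author,Year} = (402, F), (402, F) ✓
(Shelf=12, Publisher=567): 2 rows → {Author,Year} = (418, O), (418, O) ✓
(Shelf=11, Publisher=572): 2 rows → {Author,Year} = (405, Q), (405, Q) ✓
(Shelf=10, Publisher=567): 2 rows → {Author,Year} = (413, L), (413, L) ✓
(Shelf=10, Publisher=568): 1 row → {Author,Year} = (417, U) ✓
(Shelf=0, Publisher=572): 1 row → {Author,Year} = (414, M) ✓
(Shelf=10, Publisher=564): 1 row → {Author,Year} = (412, U) ✓
(Shelf=11, Publisher=567): 1 row → {Author,Year} = (417, F) ✓
(Shelf=12, Publisher=564): 1 row → {Author,Year} = (409, J) ✓
(Shelf=0, Publisher=568): 1 row → {Author,Year} = (400, H) ✓
(Shelf=12, Publisher=568): 1 row → {Author,Year} = (414, P) ✓
Every {Shelf, Publisher} value is associated with a single {Author, Year} value, so {Shelf, Publisher} -> {Author, Year} holds.

Yes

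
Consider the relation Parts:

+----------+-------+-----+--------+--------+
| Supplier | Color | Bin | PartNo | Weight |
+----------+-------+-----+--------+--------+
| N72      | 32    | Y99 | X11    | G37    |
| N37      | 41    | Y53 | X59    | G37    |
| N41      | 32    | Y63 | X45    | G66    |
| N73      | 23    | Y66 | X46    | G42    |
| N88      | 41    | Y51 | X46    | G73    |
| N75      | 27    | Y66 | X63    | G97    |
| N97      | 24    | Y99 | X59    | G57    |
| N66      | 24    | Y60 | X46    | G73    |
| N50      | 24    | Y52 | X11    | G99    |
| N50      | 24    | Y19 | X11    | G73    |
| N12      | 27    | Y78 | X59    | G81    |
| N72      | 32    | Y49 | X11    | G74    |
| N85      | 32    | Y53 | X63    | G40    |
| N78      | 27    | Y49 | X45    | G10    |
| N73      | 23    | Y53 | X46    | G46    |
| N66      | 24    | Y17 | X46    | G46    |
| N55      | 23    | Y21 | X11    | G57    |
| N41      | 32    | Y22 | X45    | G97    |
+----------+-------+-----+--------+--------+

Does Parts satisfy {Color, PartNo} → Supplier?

(Color=32, PartNo=X11): 2 rows → Supplier = N72, N72 ✓
(Color=41, PartNo=X59): 1 row → Supplier = N37 ✓
(Color=32, PartNo=X45): 2 rows → Supplier = N41, N41 ✓
(Color=23, PartNo=X46): 2 rows → Supplier = N73, N73 ✓
(Color=41, PartNo=X46): 1 row → Supplier = N88 ✓
(Color=27, PartNo=X63): 1 row → Supplier = N75 ✓
(Color=24, PartNo=X59): 1 row → Supplier = N97 ✓
(Color=24, PartNo=X46): 2 rows → Supplier = N66, N66 ✓
(Color=24, PartNo=X11): 2 rows → Supplier = N50, N50 ✓
(Color=27, PartNo=X59): 1 row → Supplier = N12 ✓
(Color=32, PartNo=X63): 1 row → Supplier = N85 ✓
(Color=27, PartNo=X45): 1 row → Supplier = N78 ✓
(Color=23, PartNo=X11): 1 row → Supplier = N55 ✓
Every {Color, PartNo} value is associated with a single Supplier value, so {Color, PartNo} → Supplier holds.

Yes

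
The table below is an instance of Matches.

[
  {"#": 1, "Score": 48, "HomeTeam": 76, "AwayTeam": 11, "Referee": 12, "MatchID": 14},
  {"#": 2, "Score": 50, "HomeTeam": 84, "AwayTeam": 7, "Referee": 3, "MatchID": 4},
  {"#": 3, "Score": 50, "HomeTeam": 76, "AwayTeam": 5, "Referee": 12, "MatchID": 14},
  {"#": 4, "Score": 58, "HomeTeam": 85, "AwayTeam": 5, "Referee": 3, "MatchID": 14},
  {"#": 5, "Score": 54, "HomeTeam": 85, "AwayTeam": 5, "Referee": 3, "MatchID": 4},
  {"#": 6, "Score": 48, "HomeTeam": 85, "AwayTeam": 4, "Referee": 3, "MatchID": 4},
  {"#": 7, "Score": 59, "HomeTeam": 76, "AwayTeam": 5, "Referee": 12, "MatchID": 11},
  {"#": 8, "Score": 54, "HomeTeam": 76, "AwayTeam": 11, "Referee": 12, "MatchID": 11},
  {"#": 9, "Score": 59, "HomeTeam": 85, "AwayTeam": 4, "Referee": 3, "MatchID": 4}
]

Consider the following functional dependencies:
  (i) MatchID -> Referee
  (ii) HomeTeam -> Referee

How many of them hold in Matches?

1

(i) MatchID -> Referee: MatchID=14: rows 1, 3, 4 → Referee takes values {12, 3} — violation — fails.
(ii) HomeTeam -> Referee: every LHS value maps to a single RHS value — holds.
1 of the 2 dependencies holds.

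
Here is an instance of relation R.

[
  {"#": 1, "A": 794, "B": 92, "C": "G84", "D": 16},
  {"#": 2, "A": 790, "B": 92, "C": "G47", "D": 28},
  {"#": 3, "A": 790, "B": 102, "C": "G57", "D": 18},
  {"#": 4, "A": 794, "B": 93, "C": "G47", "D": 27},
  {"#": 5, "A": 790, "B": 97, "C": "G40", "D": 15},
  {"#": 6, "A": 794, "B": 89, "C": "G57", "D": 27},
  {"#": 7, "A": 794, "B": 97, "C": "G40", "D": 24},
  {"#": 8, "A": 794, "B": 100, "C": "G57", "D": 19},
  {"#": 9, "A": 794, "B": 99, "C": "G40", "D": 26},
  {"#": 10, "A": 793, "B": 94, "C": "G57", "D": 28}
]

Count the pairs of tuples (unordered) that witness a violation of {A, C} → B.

(A=794, C=G57): violating pairs (6,8) — 1 pair.
(A=794, C=G40): violating pairs (7,9) — 1 pair.

2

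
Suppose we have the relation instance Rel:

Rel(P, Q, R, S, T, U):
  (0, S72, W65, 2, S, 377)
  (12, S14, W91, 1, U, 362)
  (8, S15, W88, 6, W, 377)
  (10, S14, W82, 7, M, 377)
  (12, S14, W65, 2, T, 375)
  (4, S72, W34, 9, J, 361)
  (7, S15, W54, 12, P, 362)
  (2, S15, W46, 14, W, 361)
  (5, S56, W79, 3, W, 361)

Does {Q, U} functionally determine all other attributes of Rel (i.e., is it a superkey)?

All 9 rows have distinct {Q, U} values, so {Q, U} → (all attributes) holds and {Q, U} is a superkey.

Yes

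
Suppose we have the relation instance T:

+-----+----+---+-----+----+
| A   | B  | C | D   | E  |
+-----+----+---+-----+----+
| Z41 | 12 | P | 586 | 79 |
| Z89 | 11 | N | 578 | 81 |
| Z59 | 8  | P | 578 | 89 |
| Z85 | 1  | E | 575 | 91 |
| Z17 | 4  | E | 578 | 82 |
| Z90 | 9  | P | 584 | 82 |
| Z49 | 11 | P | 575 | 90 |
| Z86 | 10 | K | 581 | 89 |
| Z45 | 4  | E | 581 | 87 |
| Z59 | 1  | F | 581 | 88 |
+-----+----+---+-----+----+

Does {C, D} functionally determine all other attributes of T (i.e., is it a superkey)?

All 10 rows have distinct {C, D} values, so {C, D} → (all attributes) holds and {C, D} is a superkey.

Yes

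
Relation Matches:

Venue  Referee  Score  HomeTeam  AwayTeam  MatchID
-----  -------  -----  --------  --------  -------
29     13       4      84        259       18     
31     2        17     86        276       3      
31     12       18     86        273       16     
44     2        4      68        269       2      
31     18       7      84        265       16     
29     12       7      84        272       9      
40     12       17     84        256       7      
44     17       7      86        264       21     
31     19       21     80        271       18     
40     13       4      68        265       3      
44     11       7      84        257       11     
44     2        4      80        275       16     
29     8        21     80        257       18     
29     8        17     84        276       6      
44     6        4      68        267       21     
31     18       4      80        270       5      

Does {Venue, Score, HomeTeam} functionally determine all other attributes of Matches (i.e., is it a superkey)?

No

Two distinct rows share (Venue=44, Score=4, HomeTeam=68), so {Venue, Score, HomeTeam} does not determine every attribute — not a superkey.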